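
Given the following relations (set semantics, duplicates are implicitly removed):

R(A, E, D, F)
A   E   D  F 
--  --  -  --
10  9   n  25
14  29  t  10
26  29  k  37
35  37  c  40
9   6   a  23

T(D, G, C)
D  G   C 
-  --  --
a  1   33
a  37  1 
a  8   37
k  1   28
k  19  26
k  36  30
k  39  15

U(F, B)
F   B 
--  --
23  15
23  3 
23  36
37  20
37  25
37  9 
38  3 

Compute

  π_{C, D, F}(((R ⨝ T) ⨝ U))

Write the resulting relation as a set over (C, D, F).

{(1, a, 23), (15, k, 37), (26, k, 37), (28, k, 37), (30, k, 37), (33, a, 23), (37, a, 23)}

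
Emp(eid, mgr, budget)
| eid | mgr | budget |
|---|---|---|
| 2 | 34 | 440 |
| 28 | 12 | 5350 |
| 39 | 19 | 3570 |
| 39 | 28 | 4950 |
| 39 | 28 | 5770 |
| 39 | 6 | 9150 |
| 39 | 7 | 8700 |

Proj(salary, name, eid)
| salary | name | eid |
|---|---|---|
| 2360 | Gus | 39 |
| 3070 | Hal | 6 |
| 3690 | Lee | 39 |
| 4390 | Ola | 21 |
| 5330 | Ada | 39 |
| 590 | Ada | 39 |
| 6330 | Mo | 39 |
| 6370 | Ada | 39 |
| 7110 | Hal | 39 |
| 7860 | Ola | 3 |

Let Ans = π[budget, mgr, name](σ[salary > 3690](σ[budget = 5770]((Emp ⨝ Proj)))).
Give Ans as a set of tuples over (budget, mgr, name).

Joining Emp and Proj on eid yields {(39, 19, 3570, 2360, Gus), (39, 19, 3570, 3690, Lee), (39, 19, 3570, 5330, Ada), (39, 19, 3570, 590, Ada), (39, 19, 3570, 6330, Mo), (39, 19, 3570, 6370, Ada), (39, 19, 3570, 7110, Hal), (39, 28, 4950, 2360, Gus), (39, 28, 4950, 3690, Lee), (39, 28, 4950, 5330, Ada), (39, 28, 4950, 590, Ada), (39, 28, 4950, 6330, Mo), (39, 28, 4950, 6370, Ada), (39, 28, 4950, 7110, Hal), (39, 28, 5770, 2360, Gus), (39, 28, 5770, 3690, Lee), (39, 28, 5770, 5330, Ada), (39, 28, 5770, 590, Ada), (39, 28, 5770, 6330, Mo), (39, 28, 5770, 6370, Ada), (39, 28, 5770, 7110, Hal), (39, 6, 9150, 2360, Gus), (39, 6, 9150, 3690, Lee), (39, 6, 9150, 5330, Ada), (39, 6, 9150, 590, Ada), (39, 6, 9150, 6330, Mo), (39, 6, 9150, 6370, Ada), (39, 6, 9150, 7110, Hal), (39, 7, 8700, 2360, Gus), (39, 7, 8700, 3690, Lee), (39, 7, 8700, 5330, Ada), (39, 7, 8700, 590, Ada), (39, 7, 8700, 6330, Mo), (39, 7, 8700, 6370, Ada), (39, 7, 8700, 7110, Hal)}.
Filtering on budget = 5770 leaves {(39, 28, 5770, 2360, Gus), (39, 28, 5770, 3690, Lee), (39, 28, 5770, 5330, Ada), (39, 28, 5770, 590, Ada), (39, 28, 5770, 6330, Mo), (39, 28, 5770, 6370, Ada), (39, 28, 5770, 7110, Hal)}.
Filtering on salary > 3690 leaves {(39, 28, 5770, 5330, Ada), (39, 28, 5770, 6330, Mo), (39, 28, 5770, 6370, Ada), (39, 28, 5770, 7110, Hal)}.
π[budget, mgr, name]: project onto (budget, mgr, name) (1 duplicate(s) eliminated) → {(5770, 28, Ada), (5770, 28, Hal), (5770, 28, Mo)}

{(5770, 28, Ada), (5770, 28, Hal), (5770, 28, Mo)}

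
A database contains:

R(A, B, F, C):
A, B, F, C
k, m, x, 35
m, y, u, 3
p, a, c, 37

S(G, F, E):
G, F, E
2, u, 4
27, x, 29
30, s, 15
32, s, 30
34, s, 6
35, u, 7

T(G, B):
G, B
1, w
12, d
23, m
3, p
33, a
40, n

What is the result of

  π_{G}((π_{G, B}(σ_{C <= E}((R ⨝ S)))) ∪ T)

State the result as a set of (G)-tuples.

{1, 12, 2, 23, 3, 33, 35, 40}

Joining R and S on F yields {(k, m, x, 35, 27, 29), (m, y, u, 3, 2, 4), (m, y, u, 3, 35, 7)}.
Selection C <= E: {(m, y, u, 3, 2, 4), (m, y, u, 3, 35, 7)}
Projecting to G, B: {(2, y), (35, y)}
Set union of the two operands is {(1, w), (12, d), (2, y), (23, m), (3, p), (33, a), (35, y), (40, n)}.
Projecting to G: {1, 12, 2, 23, 3, 33, 35, 40}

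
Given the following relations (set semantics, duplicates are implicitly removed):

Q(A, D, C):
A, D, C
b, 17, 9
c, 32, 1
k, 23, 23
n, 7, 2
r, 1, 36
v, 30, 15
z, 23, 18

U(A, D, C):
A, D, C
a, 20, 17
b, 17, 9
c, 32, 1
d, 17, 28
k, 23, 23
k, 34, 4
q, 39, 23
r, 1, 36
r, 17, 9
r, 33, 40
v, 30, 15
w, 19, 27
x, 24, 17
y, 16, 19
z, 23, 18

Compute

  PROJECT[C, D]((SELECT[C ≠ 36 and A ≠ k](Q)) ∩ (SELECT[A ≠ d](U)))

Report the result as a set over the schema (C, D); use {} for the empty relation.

{(1, 32), (15, 30), (18, 23), (9, 17)}

Selection C ≠ 36 and A ≠ k: {(b, 17, 9), (c, 32, 1), (n, 7, 2), (v, 30, 15), (z, 23, 18)}
Selection A ≠ d: {(a, 20, 17), (b, 17, 9), (c, 32, 1), (k, 23, 23), (k, 34, 4), (q, 39, 23), (r, 1, 36), (r, 17, 9), (r, 33, 40), (v, 30, 15), (w, 19, 27), (x, 24, 17), (y, 16, 19), (z, 23, 18)}
Taking the intersection: {(b, 17, 9), (c, 32, 1), (v, 30, 15), (z, 23, 18)}
Projecting to C, D: {(1, 32), (15, 30), (18, 23), (9, 17)}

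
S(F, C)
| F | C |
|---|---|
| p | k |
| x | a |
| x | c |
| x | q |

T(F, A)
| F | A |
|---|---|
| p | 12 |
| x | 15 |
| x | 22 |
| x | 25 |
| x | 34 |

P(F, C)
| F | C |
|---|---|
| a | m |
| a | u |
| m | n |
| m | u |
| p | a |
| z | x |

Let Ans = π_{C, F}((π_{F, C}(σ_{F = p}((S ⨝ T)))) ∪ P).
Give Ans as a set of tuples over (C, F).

Joining S and T on F yields {(p, k, 12), (x, a, 15), (x, a, 22), (x, a, 25), (x, a, 34), (x, c, 15), (x, c, 22), (x, c, 25), (x, c, 34), (x, q, 15), (x, q, 22), (x, q, 25), (x, q, 34)}.
Filtering on F = p leaves {(p, k, 12)}.
Keep only column(s) F, C: {(p, k)}
Set union of the two operands is {(a, m), (a, u), (m, n), (m, u), (p, a), (p, k), (z, x)}.
Keep only column(s) C, F: {(a, p), (k, p), (m, a), (n, m), (u, a), (u, m), (x, z)}

{(a, p), (k, p), (m, a), (n, m), (u, a), (u, m), (x, z)}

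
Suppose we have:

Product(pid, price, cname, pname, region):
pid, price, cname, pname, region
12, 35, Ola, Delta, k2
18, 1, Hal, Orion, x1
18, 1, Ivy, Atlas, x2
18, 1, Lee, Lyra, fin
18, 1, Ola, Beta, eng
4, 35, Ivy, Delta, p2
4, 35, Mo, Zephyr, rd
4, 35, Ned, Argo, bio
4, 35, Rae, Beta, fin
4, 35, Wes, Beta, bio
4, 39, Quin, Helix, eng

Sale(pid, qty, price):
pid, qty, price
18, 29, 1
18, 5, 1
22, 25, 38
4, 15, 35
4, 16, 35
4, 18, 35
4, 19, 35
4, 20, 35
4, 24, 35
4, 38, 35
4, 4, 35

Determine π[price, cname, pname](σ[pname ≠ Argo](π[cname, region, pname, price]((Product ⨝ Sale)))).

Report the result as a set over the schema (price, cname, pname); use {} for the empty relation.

{(1, Hal, Orion), (1, Ivy, Atlas), (1, Lee, Lyra), (1, Ola, Beta), (35, Ivy, Delta), (35, Mo, Zephyr), (35, Rae, Beta), (35, Wes, Beta)}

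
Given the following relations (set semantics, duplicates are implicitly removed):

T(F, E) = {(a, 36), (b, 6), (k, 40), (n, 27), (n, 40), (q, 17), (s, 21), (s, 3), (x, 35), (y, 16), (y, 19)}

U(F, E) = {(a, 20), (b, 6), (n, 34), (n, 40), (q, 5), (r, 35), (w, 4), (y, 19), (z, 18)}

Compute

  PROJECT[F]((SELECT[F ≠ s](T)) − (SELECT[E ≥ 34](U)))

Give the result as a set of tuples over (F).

{a, b, k, n, q, x, y}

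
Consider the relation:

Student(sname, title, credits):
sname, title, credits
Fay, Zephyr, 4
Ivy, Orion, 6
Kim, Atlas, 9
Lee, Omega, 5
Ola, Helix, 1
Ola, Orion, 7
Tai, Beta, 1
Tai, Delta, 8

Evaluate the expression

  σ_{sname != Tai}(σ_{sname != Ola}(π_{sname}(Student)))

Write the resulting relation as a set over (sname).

Projecting to sname (2 duplicate(s) eliminated): {Fay, Ivy, Kim, Lee, Ola, Tai}
Selection sname != Ola: {Fay, Ivy, Kim, Lee, Tai}
Selection sname != Tai: {Fay, Ivy, Kim, Lee}

{Fay, Ivy, Kim, Lee}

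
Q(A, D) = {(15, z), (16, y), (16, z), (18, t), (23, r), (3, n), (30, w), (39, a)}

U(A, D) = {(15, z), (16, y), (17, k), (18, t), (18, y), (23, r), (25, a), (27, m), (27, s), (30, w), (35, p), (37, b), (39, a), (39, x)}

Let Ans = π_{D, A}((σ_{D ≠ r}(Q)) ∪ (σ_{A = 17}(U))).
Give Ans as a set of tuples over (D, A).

Filtering on D ≠ r leaves {(15, z), (16, y), (16, z), (18, t), (3, n), (30, w), (39, a)}.
Filtering on A = 17 leaves {(17, k)}.
Union: {(15, z), (16, y), (16, z), (18, t), (3, n), (30, w), (39, a)} with {(17, k)} → {(15, z), (16, y), (16, z), (17, k), (18, t), (3, n), (30, w), (39, a)}
Keep only column(s) D, A: {(a, 39), (k, 17), (n, 3), (t, 18), (w, 30), (y, 16), (z, 15), (z, 16)}

{(a, 39), (k, 17), (n, 3), (t, 18), (w, 30), (y, 16), (z, 15), (z, 16)}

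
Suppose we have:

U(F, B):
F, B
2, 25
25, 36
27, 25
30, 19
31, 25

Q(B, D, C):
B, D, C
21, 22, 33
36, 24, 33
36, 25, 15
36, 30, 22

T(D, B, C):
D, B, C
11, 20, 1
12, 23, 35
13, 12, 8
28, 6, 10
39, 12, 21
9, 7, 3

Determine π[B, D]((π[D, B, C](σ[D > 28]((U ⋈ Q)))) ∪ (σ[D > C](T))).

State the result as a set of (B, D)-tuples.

{(12, 13), (12, 39), (20, 11), (36, 30), (6, 28), (7, 9)}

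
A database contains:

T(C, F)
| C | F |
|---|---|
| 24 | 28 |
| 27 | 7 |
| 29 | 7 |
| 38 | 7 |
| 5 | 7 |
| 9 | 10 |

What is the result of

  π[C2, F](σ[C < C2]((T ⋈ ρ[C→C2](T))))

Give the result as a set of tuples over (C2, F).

ρ[C→C2]: schema becomes (C2, F); tuples unchanged.
Natural join on F: {(24, 28, 24), (27, 7, 27), (27, 7, 29), (27, 7, 38), (27, 7, 5), (29, 7, 27), (29, 7, 29), (29, 7, 38), (29, 7, 5), (38, 7, 27), (38, 7, 29), (38, 7, 38), (38, 7, 5), (5, 7, 27), (5, 7, 29), (5, 7, 38), (5, 7, 5), (9, 10, 9)}
Selection C < C2: {(27, 7, 29), (27, 7, 38), (29, 7, 38), (5, 7, 27), (5, 7, 29), (5, 7, 38)}
Keep only column(s) C2, F (3 duplicate(s) eliminated): {(27, 7), (29, 7), (38, 7)}

{(27, 7), (29, 7), (38, 7)}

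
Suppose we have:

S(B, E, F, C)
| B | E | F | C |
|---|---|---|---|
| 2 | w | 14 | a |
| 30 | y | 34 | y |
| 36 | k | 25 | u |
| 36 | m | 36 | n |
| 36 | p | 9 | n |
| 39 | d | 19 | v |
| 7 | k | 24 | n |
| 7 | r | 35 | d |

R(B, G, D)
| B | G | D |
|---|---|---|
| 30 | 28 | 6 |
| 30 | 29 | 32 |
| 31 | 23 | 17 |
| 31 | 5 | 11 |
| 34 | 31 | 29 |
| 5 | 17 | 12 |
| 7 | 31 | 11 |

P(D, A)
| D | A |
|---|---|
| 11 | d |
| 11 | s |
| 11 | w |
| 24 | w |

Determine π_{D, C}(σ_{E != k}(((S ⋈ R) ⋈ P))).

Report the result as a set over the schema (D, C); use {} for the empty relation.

{(11, d)}

Joining S and R on B yields {(30, y, 34, y, 28, 6), (30, y, 34, y, 29, 32), (7, k, 24, n, 31, 11), (7, r, 35, d, 31, 11)}.
Joining (S ⋈ R) and P on D yields {(7, k, 24, n, 31, 11, d), (7, k, 24, n, 31, 11, s), (7, k, 24, n, 31, 11, w), (7, r, 35, d, 31, 11, d), (7, r, 35, d, 31, 11, s), (7, r, 35, d, 31, 11, w)}.
σ[E != k]: keep tuples satisfying E != k → {(7, r, 35, d, 31, 11, d), (7, r, 35, d, 31, 11, s), (7, r, 35, d, 31, 11, w)}
Projecting to D, C (2 duplicate(s) eliminated): {(11, d)}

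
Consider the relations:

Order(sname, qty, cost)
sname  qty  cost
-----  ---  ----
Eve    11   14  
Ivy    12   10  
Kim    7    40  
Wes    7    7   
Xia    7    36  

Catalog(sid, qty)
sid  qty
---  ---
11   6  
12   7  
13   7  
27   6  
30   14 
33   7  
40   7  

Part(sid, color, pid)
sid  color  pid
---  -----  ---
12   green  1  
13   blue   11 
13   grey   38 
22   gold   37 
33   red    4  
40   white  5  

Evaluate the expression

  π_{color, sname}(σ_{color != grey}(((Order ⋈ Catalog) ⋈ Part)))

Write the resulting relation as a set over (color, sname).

Natural join on qty: {(Kim, 7, 40, 12), (Kim, 7, 40, 13), (Kim, 7, 40, 33), (Kim, 7, 40, 40), (Wes, 7, 7, 12), (Wes, 7, 7, 13), (Wes, 7, 7, 33), (Wes, 7, 7, 40), (Xia, 7, 36, 12), (Xia, 7, 36, 13), (Xia, 7, 36, 33), (Xia, 7, 36, 40)}
Natural join on sid: {(Kim, 7, 40, 12, green, 1), (Kim, 7, 40, 13, blue, 11), (Kim, 7, 40, 13, grey, 38), (Kim, 7, 40, 33, red, 4), (Kim, 7, 40, 40, white, 5), (Wes, 7, 7, 12, green, 1), (Wes, 7, 7, 13, blue, 11), (Wes, 7, 7, 13, grey, 38), (Wes, 7, 7, 33, red, 4), (Wes, 7, 7, 40, white, 5), (Xia, 7, 36, 12, green, 1), (Xia, 7, 36, 13, blue, 11), (Xia, 7, 36, 13, grey, 38), (Xia, 7, 36, 33, red, 4), (Xia, 7, 36, 40, white, 5)}
Selection color != grey: {(Kim, 7, 40, 12, green, 1), (Kim, 7, 40, 13, blue, 11), (Kim, 7, 40, 33, red, 4), (Kim, 7, 40, 40, white, 5), (Wes, 7, 7, 12, green, 1), (Wes, 7, 7, 13, blue, 11), (Wes, 7, 7, 33, red, 4), (Wes, 7, 7, 40, white, 5), (Xia, 7, 36, 12, green, 1), (Xia, 7, 36, 13, blue, 11), (Xia, 7, 36, 33, red, 4), (Xia, 7, 36, 40, white, 5)}
Projecting to color, sname: {(blue, Kim), (blue, Wes), (blue, Xia), (green, Kim), (green, Wes), (green, Xia), (red, Kim), (red, Wes), (red, Xia), (white, Kim), (white, Wes), (white, Xia)}

{(blue, Kim), (blue, Wes), (blue, Xia), (green, Kim), (green, Wes), (green, Xia), (red, Kim), (red, Wes), (red, Xia), (white, Kim), (white, Wes), (white, Xia)}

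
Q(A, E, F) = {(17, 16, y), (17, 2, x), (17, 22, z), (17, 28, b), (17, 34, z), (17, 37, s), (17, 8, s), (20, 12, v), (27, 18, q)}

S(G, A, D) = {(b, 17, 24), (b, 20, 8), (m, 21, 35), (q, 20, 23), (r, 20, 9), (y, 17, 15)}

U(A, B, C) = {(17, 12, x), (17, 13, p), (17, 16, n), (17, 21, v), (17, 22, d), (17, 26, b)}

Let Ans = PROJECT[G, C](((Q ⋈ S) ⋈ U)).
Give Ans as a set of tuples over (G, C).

Natural join on A: {(17, 16, y, b, 24), (17, 16, y, y, 15), (17, 2, x, b, 24), (17, 2, x, y, 15), (17, 22, z, b, 24), (17, 22, z, y, 15), (17, 28, b, b, 24), (17, 28, b, y, 15), (17, 34, z, b, 24), (17, 34, z, y, 15), (17, 37, s, b, 24), (17, 37, s, y, 15), (17, 8, s, b, 24), (17, 8, s, y, 15), (20, 12, v, b, 8), (20, 12, v, q, 23), (20, 12, v, r, 9)}
Natural join on A: {(17, 16, y, b, 24, 12, x), (17, 16, y, b, 24, 13, p), (17, 16, y, b, 24, 16, n), (17, 16, y, b, 24, 21, v), (17, 16, y, b, 24, 22, d), (17, 16, y, b, 24, 26, b), (17, 16, y, y, 15, 12, x), (17, 16, y, y, 15, 13, p), (17, 16, y, y, 15, 16, n), (17, 16, y, y, 15, 21, v), (17, 16, y, y, 15, 22, d), (17, 16, y, y, 15, 26, b), (17, 2, x, b, 24, 12, x), (17, 2, x, b, 24, 13, p), (17, 2, x, b, 24, 16, n), (17, 2, x, b, 24, 21, v), (17, 2, x, b, 24, 22, d), (17, 2, x, b, 24, 26, b), (17, 2, x, y, 15, 12, x), (17, 2, x, y, 15, 13, p), (17, 2, x, y, 15, 16, n), (17, 2, x, y, 15, 21, v), (17, 2, x, y, 15, 22, d), (17, 2, x, y, 15, 26, b), (17, 22, z, b, 24, 12, x), (17, 22, z, b, 24, 13, p), (17, 22, z, b, 24, 16, n), (17, 22, z, b, 24, 21, v), (17, 22, z, b, 24, 22, d), (17, 22, z, b, 24, 26, b), (17, 22, z, y, 15, 12, x), (17, 22, z, y, 15, 13, p), (17, 22, z, y, 15, 16, n), (17, 22, z, y, 15, 21, v), (17, 22, z, y, 15, 22, d), (17, 22, z, y, 15, 26, b), (17, 28, b, b, 24, 12, x), (17, 28, b, b, 24, 13, p), (17, 28, b, b, 24, 16, n), (17, 28, b, b, 24, 21, v), (17, 28, b, b, 24, 22, d), (17, 28, b, b, 24, 26, b), (17, 28, b, y, 15, 12, x), (17, 28, b, y, 15, 13, p), (17, 28, b, y, 15, 16, n), (17, 28, b, y, 15, 21, v), (17, 28, b, y, 15, 22, d), (17, 28, b, y, 15, 26, b), (17, 34, z, b, 24, 12, x), (17, 34, z, b, 24, 13, p), (17, 34, z, b, 24, 16, n), (17, 34, z, b, 24, 21, v), (17, 34, z, b, 24, 22, d), (17, 34, z, b, 24, 26, b), (17, 34, z, y, 15, 12, x), (17, 34, z, y, 15, 13, p), (17, 34, z, y, 15, 16, n), (17, 34, z, y, 15, 21, v), (17, 34, z, y, 15, 22, d), (17, 34, z, y, 15, 26, b), (17, 37, s, b, 24, 12, x), (17, 37, s, b, 24, 13, p), (17, 37, s, b, 24, 16, n), (17, 37, s, b, 24, 21, v), (17, 37, s, b, 24, 22, d), (17, 37, s, b, 24, 26, b), (17, 37, s, y, 15, 12, x), (17, 37, s, y, 15, 13, p), (17, 37, s, y, 15, 16, n), (17, 37, s, y, 15, 21, v), (17, 37, s, y, 15, 22, d), (17, 37, s, y, 15, 26, b), (17, 8, s, b, 24, 12, x), (17, 8, s, b, 24, 13, p), (17, 8, s, b, 24, 16, n), (17, 8, s, b, 24, 21, v), (17, 8, s, b, 24, 22, d), (17, 8, s, b, 24, 26, b), (17, 8, s, y, 15, 12, x), (17, 8, s, y, 15, 13, p), (17, 8, s, y, 15, 16, n), (17, 8, s, y, 15, 21, v), (17, 8, s, y, 15, 22, d), (17, 8, s, y, 15, 26, b)}
π[G, C]: project onto (G, C) (72 duplicate(s) eliminated) → {(b, b), (b, d), (b, n), (b, p), (b, v), (b, x), (y, b), (y, d), (y, n), (y, p), (y, v), (y, x)}

{(b, b), (b, d), (b, n), (b, p), (b, v), (b, x), (y, b), (y, d), (y, n), (y, p), (y, v), (y, x)}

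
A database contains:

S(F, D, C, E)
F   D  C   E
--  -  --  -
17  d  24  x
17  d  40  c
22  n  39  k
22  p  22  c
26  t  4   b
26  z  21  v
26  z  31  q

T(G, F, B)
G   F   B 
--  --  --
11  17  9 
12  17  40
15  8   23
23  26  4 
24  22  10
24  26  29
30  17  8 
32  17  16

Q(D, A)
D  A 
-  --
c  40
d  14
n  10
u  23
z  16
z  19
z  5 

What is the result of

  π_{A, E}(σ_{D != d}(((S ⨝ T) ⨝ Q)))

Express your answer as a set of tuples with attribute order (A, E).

Joining S and T on F yields {(17, d, 24, x, 11, 9), (17, d, 24, x, 12, 40), (17, d, 24, x, 30, 8), (17, d, 24, x, 32, 16), (17, d, 40, c, 11, 9), (17, d, 40, c, 12, 40), (17, d, 40, c, 30, 8), (17, d, 40, c, 32, 16), (22, n, 39, k, 24, 10), (22, p, 22, c, 24, 10), (26, t, 4, b, 23, 4), (26, t, 4, b, 24, 29), (26, z, 21, v, 23, 4), (26, z, 21, v, 24, 29), (26, z, 31, q, 23, 4), (26, z, 31, q, 24, 29)}.
Joining (S ⨝ T) and Q on D yields {(17, d, 24, x, 11, 9, 14), (17, d, 24, x, 12, 40, 14), (17, d, 24, x, 30, 8, 14), (17, d, 24, x, 32, 16, 14), (17, d, 40, c, 11, 9, 14), (17, d, 40, c, 12, 40, 14), (17, d, 40, c, 30, 8, 14), (17, d, 40, c, 32, 16, 14), (22, n, 39, k, 24, 10, 10), (26, z, 21, v, 23, 4, 16), (26, z, 21, v, 23, 4, 19), (26, z, 21, v, 23, 4, 5), (26, z, 21, v, 24, 29, 16), (26, z, 21, v, 24, 29, 19), (26, z, 21, v, 24, 29, 5), (26, z, 31, q, 23, 4, 16), (26, z, 31, q, 23, 4, 19), (26, z, 31, q, 23, 4, 5), (26, z, 31, q, 24, 29, 16), (26, z, 31, q, 24, 29, 19), (26, z, 31, q, 24, 29, 5)}.
Selection D != d: {(22, n, 39, k, 24, 10, 10), (26, z, 21, v, 23, 4, 16), (26, z, 21, v, 23, 4, 19), (26, z, 21, v, 23, 4, 5), (26, z, 21, v, 24, 29, 16), (26, z, 21, v, 24, 29, 19), (26, z, 21, v, 24, 29, 5), (26, z, 31, q, 23, 4, 16), (26, z, 31, q, 23, 4, 19), (26, z, 31, q, 23, 4, 5), (26, z, 31, q, 24, 29, 16), (26, z, 31, q, 24, 29, 19), (26, z, 31, q, 24, 29, 5)}
π[A, E]: project onto (A, E) (6 duplicate(s) eliminated) → {(10, k), (16, q), (16, v), (19, q), (19, v), (5, q), (5, v)}

{(10, k), (16, q), (16, v), (19, q), (19, v), (5, q), (5, v)}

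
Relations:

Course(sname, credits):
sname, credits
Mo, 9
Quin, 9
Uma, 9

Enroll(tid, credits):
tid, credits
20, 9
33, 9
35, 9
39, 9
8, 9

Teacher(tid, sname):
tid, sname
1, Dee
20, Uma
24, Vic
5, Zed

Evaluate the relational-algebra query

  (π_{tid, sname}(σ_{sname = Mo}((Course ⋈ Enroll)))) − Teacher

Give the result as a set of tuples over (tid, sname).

{(20, Mo), (33, Mo), (35, Mo), (39, Mo), (8, Mo)}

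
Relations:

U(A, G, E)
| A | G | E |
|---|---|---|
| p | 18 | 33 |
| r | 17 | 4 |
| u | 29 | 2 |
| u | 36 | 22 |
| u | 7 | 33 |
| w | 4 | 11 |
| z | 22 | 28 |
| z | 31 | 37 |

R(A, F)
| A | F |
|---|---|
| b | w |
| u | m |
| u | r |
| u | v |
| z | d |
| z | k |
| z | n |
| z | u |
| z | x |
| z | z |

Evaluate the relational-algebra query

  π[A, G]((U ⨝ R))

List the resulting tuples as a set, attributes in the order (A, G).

Natural join on A: {(u, 29, 2, m), (u, 29, 2, r), (u, 29, 2, v), (u, 36, 22, m), (u, 36, 22, r), (u, 36, 22, v), (u, 7, 33, m), (u, 7, 33, r), (u, 7, 33, v), (z, 22, 28, d), (z, 22, 28, k), (z, 22, 28, n), (z, 22, 28, u), (z, 22, 28, x), (z, 22, 28, z), (z, 31, 37, d), (z, 31, 37, k), (z, 31, 37, n), (z, 31, 37, u), (z, 31, 37, x), (z, 31, 37, z)}
π[A, G]: project onto (A, G) (16 duplicate(s) eliminated) → {(u, 29), (u, 36), (u, 7), (z, 22), (z, 31)}

{(u, 29), (u, 36), (u, 7), (z, 22), (z, 31)}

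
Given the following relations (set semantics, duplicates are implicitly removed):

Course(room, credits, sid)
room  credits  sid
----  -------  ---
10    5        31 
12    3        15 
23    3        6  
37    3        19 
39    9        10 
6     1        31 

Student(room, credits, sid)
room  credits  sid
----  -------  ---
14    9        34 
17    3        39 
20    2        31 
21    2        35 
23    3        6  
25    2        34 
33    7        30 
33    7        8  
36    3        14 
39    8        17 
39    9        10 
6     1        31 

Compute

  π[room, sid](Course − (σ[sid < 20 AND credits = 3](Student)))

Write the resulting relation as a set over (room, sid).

Filtering on sid < 20 AND credits = 3 leaves {(23, 3, 6), (36, 3, 14)}.
Difference: {(10, 5, 31), (12, 3, 15), (23, 3, 6), (37, 3, 19), (39, 9, 10), (6, 1, 31)} with {(23, 3, 6), (36, 3, 14)} → {(10, 5, 31), (12, 3, 15), (37, 3, 19), (39, 9, 10), (6, 1, 31)}
π_{room, sid} gives {(10, 31), (12, 15), (37, 19), (39, 10), (6, 31)}.

{(10, 31), (12, 15), (37, 19), (39, 10), (6, 31)}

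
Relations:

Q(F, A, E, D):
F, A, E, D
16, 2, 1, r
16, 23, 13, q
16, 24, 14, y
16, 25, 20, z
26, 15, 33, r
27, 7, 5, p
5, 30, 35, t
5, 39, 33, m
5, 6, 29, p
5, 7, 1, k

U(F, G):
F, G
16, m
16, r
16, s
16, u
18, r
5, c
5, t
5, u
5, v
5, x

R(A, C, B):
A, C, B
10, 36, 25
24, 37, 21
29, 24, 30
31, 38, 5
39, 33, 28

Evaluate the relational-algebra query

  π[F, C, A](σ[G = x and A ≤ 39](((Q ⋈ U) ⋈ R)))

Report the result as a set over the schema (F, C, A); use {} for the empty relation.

Q ⋈ U (natural join on F): {(16, 2, 1, r, m), (16, 2, 1, r, r), (16, 2, 1, r, s), (16, 2, 1, r, u), (16, 23, 13, q, m), (16, 23, 13, q, r), (16, 23, 13, q, s), (16, 23, 13, q, u), (16, 24, 14, y, m), (16, 24, 14, y, r), (16, 24, 14, y, s), (16, 24, 14, y, u), (16, 25, 20, z, m), (16, 25, 20, z, r), (16, 25, 20, z, s), (16, 25, 20, z, u), (5, 30, 35, t, c), (5, 30, 35, t, t), (5, 30, 35, t, u), (5, 30, 35, t, v), (5, 30, 35, t, x), (5, 39, 33, m, c), (5, 39, 33, m, t), (5, 39, 33, m, u), (5, 39, 33, m, v), (5, 39, 33, m, x), (5, 6, 29, p, c), (5, 6, 29, p, t), (5, 6, 29, p, u), (5, 6, 29, p, v), (5, 6, 29, p, x), (5, 7, 1, k, c), (5, 7, 1, k, t), (5, 7, 1, k, u), (5, 7, 1, k, v), (5, 7, 1, k, x)}
(Q ⋈ U) ⋈ R (natural join on A): {(16, 24, 14, y, m, 37, 21), (16, 24, 14, y, r, 37, 21), (16, 24, 14, y, s, 37, 21), (16, 24, 14, y, u, 37, 21), (5, 39, 33, m, c, 33, 28), (5, 39, 33, m, t, 33, 28), (5, 39, 33, m, u, 33, 28), (5, 39, 33, m, v, 33, 28), (5, 39, 33, m, x, 33, 28)}
σ[G = x and A ≤ 39]: keep tuples satisfying G = x and A ≤ 39 → {(5, 39, 33, m, x, 33, 28)}
Keep only column(s) F, C, A: {(5, 33, 39)}

{(5, 33, 39)}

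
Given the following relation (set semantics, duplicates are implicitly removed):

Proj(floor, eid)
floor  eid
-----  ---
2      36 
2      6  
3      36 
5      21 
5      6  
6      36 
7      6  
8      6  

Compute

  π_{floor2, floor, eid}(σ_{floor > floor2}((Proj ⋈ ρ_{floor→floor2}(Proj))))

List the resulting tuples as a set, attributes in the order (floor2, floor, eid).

{(2, 3, 36), (2, 5, 6), (2, 6, 36), (2, 7, 6), (2, 8, 6), (3, 6, 36), (5, 7, 6), (5, 8, 6), (7, 8, 6)}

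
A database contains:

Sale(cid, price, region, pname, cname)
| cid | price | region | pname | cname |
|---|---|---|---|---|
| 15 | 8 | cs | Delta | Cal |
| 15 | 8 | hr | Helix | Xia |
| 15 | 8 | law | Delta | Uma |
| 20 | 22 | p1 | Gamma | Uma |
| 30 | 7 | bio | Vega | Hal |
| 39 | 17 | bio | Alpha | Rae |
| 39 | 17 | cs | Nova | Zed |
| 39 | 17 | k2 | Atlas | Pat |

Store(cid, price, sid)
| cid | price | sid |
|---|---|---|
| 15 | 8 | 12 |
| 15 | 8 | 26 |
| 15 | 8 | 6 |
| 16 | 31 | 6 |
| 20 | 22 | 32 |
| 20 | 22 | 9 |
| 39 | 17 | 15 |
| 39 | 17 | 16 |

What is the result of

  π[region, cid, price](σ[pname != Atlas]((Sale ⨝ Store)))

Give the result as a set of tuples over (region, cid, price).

{(bio, 39, 17), (cs, 15, 8), (cs, 39, 17), (hr, 15, 8), (law, 15, 8), (p1, 20, 22)}

Joining Sale and Store on cid, price yields {(15, 8, cs, Delta, Cal, 12), (15, 8, cs, Delta, Cal, 26), (15, 8, cs, Delta, Cal, 6), (15, 8, hr, Helix, Xia, 12), (15, 8, hr, Helix, Xia, 26), (15, 8, hr, Helix, Xia, 6), (15, 8, law, Delta, Uma, 12), (15, 8, law, Delta, Uma, 26), (15, 8, law, Delta, Uma, 6), (20, 22, p1, Gamma, Uma, 32), (20, 22, p1, Gamma, Uma, 9), (39, 17, bio, Alpha, Rae, 15), (39, 17, bio, Alpha, Rae, 16), (39, 17, cs, Nova, Zed, 15), (39, 17, cs, Nova, Zed, 16), (39, 17, k2, Atlas, Pat, 15), (39, 17, k2, Atlas, Pat, 16)}.
Filtering on pname != Atlas leaves {(15, 8, cs, Delta, Cal, 12), (15, 8, cs, Delta, Cal, 26), (15, 8, cs, Delta, Cal, 6), (15, 8, hr, Helix, Xia, 12), (15, 8, hr, Helix, Xia, 26), (15, 8, hr, Helix, Xia, 6), (15, 8, law, Delta, Uma, 12), (15, 8, law, Delta, Uma, 26), (15, 8, law, Delta, Uma, 6), (20, 22, p1, Gamma, Uma, 32), (20, 22, p1, Gamma, Uma, 9), (39, 17, bio, Alpha, Rae, 15), (39, 17, bio, Alpha, Rae, 16), (39, 17, cs, Nova, Zed, 15), (39, 17, cs, Nova, Zed, 16)}.
π_{region, cid, price} gives {(bio, 39, 17), (cs, 15, 8), (cs, 39, 17), (hr, 15, 8), (law, 15, 8), (p1, 20, 22)} (9 duplicate(s) eliminated).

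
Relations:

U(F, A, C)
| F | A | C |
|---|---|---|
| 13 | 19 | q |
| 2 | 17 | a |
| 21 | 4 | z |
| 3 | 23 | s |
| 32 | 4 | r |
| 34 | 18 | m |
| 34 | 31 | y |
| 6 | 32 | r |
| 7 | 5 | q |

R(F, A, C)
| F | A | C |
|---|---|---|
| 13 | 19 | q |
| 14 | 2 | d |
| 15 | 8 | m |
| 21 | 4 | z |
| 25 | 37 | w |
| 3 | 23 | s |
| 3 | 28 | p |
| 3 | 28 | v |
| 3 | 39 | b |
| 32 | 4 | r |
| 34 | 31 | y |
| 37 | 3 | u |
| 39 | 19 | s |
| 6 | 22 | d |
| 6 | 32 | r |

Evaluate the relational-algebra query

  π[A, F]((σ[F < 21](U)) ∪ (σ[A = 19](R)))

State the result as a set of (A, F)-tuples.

Selection F < 21: {(13, 19, q), (2, 17, a), (3, 23, s), (6, 32, r), (7, 5, q)}
Selection A = 19: {(13, 19, q), (39, 19, s)}
Set union of the two operands is {(13, 19, q), (2, 17, a), (3, 23, s), (39, 19, s), (6, 32, r), (7, 5, q)}.
π_{A, F} gives {(17, 2), (19, 13), (19, 39), (23, 3), (32, 6), (5, 7)}.

{(17, 2), (19, 13), (19, 39), (23, 3), (32, 6), (5, 7)}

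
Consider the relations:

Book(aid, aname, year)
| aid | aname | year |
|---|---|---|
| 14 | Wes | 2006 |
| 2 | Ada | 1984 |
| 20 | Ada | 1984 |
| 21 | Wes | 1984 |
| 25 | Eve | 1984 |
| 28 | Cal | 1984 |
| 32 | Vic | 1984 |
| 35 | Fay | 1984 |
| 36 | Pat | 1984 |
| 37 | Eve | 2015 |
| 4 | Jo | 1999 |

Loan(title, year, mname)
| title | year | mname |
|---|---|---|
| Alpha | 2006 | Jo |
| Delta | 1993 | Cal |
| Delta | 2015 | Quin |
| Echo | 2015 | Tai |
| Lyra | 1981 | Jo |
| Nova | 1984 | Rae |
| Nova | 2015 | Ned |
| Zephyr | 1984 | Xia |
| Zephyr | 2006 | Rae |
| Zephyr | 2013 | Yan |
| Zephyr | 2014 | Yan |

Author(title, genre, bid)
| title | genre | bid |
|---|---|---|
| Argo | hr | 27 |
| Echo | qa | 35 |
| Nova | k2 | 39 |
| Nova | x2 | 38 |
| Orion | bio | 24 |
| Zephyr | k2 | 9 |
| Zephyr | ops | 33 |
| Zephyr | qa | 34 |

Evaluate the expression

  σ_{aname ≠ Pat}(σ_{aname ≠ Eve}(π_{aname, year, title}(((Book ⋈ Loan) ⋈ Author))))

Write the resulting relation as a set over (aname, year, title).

Book ⋈ Loan (natural join on year): {(14, Wes, 2006, Alpha, Jo), (14, Wes, 2006, Zephyr, Rae), (2, Ada, 1984, Nova, Rae), (2, Ada, 1984, Zephyr, Xia), (20, Ada, 1984, Nova, Rae), (20, Ada, 1984, Zephyr, Xia), (21, Wes, 1984, Nova, Rae), (21, Wes, 1984, Zephyr, Xia), (25, Eve, 1984, Nova, Rae), (25, Eve, 1984, Zephyr, Xia), (28, Cal, 1984, Nova, Rae), (28, Cal, 1984, Zephyr, Xia), (32, Vic, 1984, Nova, Rae), (32, Vic, 1984, Zephyr, Xia), (35, Fay, 1984, Nova, Rae), (35, Fay, 1984, Zephyr, Xia), (36, Pat, 1984, Nova, Rae), (36, Pat, 1984, Zephyr, Xia), (37, Eve, 2015, Delta, Quin), (37, Eve, 2015, Echo, Tai), (37, Eve, 2015, Nova, Ned)}
(Book ⋈ Loan) ⋈ Author (natural join on title): {(14, Wes, 2006, Zephyr, Rae, k2, 9), (14, Wes, 2006, Zephyr, Rae, ops, 33), (14, Wes, 2006, Zephyr, Rae, qa, 34), (2, Ada, 1984, Nova, Rae, k2, 39), (2, Ada, 1984, Nova, Rae, x2, 38), (2, Ada, 1984, Zephyr, Xia, k2, 9), (2, Ada, 1984, Zephyr, Xia, ops, 33), (2, Ada, 1984, Zephyr, Xia, qa, 34), (20, Ada, 1984, Nova, Rae, k2, 39), (20, Ada, 1984, Nova, Rae, x2, 38), (20, Ada, 1984, Zephyr, Xia, k2, 9), (20, Ada, 1984, Zephyr, Xia, ops, 33), (20, Ada, 1984, Zephyr, Xia, qa, 34), (21, Wes, 1984, Nova, Rae, k2, 39), (21, Wes, 1984, Nova, Rae, x2, 38), (21, Wes, 1984, Zephyr, Xia, k2, 9), (21, Wes, 1984, Zephyr, Xia, ops, 33), (21, Wes, 1984, Zephyr, Xia, qa, 34), (25, Eve, 1984, Nova, Rae, k2, 39), (25, Eve, 1984, Nova, Rae, x2, 38), (25, Eve, 1984, Zephyr, Xia, k2, 9), (25, Eve, 1984, Zephyr, Xia, ops, 33), (25, Eve, 1984, Zephyr, Xia, qa, 34), (28, Cal, 1984, Nova, Rae, k2, 39), (28, Cal, 1984, Nova, Rae, x2, 38), (28, Cal, 1984, Zephyr, Xia, k2, 9), (28, Cal, 1984, Zephyr, Xia, ops, 33), (28, Cal, 1984, Zephyr, Xia, qa, 34), (32, Vic, 1984, Nova, Rae, k2, 39), (32, Vic, 1984, Nova, Rae, x2, 38), (32, Vic, 1984, Zephyr, Xia, k2, 9), (32, Vic, 1984, Zephyr, Xia, ops, 33), (32, Vic, 1984, Zephyr, Xia, qa, 34), (35, Fay, 1984, Nova, Rae, k2, 39), (35, Fay, 1984, Nova, Rae, x2, 38), (35, Fay, 1984, Zephyr, Xia, k2, 9), (35, Fay, 1984, Zephyr, Xia, ops, 33), (35, Fay, 1984, Zephyr, Xia, qa, 34), (36, Pat, 1984, Nova, Rae, k2, 39), (36, Pat, 1984, Nova, Rae, x2, 38), (36, Pat, 1984, Zephyr, Xia, k2, 9), (36, Pat, 1984, Zephyr, Xia, ops, 33), (36, Pat, 1984, Zephyr, Xia, qa, 34), (37, Eve, 2015, Echo, Tai, qa, 35), (37, Eve, 2015, Nova, Ned, k2, 39), (37, Eve, 2015, Nova, Ned, x2, 38)}
Keep only column(s) aname, year, title (29 duplicate(s) eliminated): {(Ada, 1984, Nova), (Ada, 1984, Zephyr), (Cal, 1984, Nova), (Cal, 1984, Zephyr), (Eve, 1984, Nova), (Eve, 1984, Zephyr), (Eve, 2015, Echo), (Eve, 2015, Nova), (Fay, 1984, Nova), (Fay, 1984, Zephyr), (Pat, 1984, Nova), (Pat, 1984, Zephyr), (Vic, 1984, Nova), (Vic, 1984, Zephyr), (Wes, 1984, Nova), (Wes, 1984, Zephyr), (Wes, 2006, Zephyr)}
Apply σ_{aname ≠ Eve}; surviving tuples: {(Ada, 1984, Nova), (Ada, 1984, Zephyr), (Cal, 1984, Nova), (Cal, 1984, Zephyr), (Fay, 1984, Nova), (Fay, 1984, Zephyr), (Pat, 1984, Nova), (Pat, 1984, Zephyr), (Vic, 1984, Nova), (Vic, 1984, Zephyr), (Wes, 1984, Nova), (Wes, 1984, Zephyr), (Wes, 2006, Zephyr)}
Apply σ_{aname ≠ Pat}; surviving tuples: {(Ada, 1984, Nova), (Ada, 1984, Zephyr), (Cal, 1984, Nova), (Cal, 1984, Zephyr), (Fay, 1984, Nova), (Fay, 1984, Zephyr), (Vic, 1984, Nova), (Vic, 1984, Zephyr), (Wes, 1984, Nova), (Wes, 1984, Zephyr), (Wes, 2006, Zephyr)}

{(Ada, 1984, Nova), (Ada, 1984, Zephyr), (Cal, 1984, Nova), (Cal, 1984, Zephyr), (Fay, 1984, Nova), (Fay, 1984, Zephyr), (Vic, 1984, Nova), (Vic, 1984, Zephyr), (Wes, 1984, Nova), (Wes, 1984, Zephyr), (Wes, 2006, Zephyr)}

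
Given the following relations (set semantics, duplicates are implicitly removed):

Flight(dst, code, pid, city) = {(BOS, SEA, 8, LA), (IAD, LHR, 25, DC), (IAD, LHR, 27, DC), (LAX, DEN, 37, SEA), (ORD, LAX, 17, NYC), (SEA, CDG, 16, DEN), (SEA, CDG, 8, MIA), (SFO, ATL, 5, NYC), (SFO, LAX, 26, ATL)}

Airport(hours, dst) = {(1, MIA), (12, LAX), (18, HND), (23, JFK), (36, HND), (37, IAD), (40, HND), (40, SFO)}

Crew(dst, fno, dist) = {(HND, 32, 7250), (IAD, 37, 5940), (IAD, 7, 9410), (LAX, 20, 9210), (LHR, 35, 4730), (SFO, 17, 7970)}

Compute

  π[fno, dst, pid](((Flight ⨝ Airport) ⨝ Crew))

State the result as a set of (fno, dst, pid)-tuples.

Flight ⋈ Airport (natural join on dst): {(IAD, LHR, 25, DC, 37), (IAD, LHR, 27, DC, 37), (LAX, DEN, 37, SEA, 12), (SFO, ATL, 5, NYC, 40), (SFO, LAX, 26, ATL, 40)}
(Flight ⨝ Airport) ⋈ Crew (natural join on dst): {(IAD, LHR, 25, DC, 37, 37, 5940), (IAD, LHR, 25, DC, 37, 7, 9410), (IAD, LHR, 27, DC, 37, 37, 5940), (IAD, LHR, 27, DC, 37, 7, 9410), (LAX, DEN, 37, SEA, 12, 20, 9210), (SFO, ATL, 5, NYC, 40, 17, 7970), (SFO, LAX, 26, ATL, 40, 17, 7970)}
Projecting to fno, dst, pid: {(17, SFO, 26), (17, SFO, 5), (20, LAX, 37), (37, IAD, 25), (37, IAD, 27), (7, IAD, 25), (7, IAD, 27)}

{(17, SFO, 26), (17, SFO, 5), (20, LAX, 37), (37, IAD, 25), (37, IAD, 27), (7, IAD, 25), (7, IAD, 27)}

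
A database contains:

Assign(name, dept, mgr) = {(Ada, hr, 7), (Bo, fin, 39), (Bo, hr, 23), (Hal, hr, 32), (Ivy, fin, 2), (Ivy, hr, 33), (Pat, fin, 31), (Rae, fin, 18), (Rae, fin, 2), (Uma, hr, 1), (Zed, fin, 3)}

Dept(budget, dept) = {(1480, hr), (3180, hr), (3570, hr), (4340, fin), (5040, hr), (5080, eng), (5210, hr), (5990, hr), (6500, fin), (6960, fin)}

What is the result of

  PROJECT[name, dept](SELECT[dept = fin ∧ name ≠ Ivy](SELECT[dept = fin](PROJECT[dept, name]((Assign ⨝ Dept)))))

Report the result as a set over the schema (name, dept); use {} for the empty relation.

Natural join on dept: {(Ada, hr, 7, 1480), (Ada, hr, 7, 3180), (Ada, hr, 7, 3570), (Ada, hr, 7, 5040), (Ada, hr, 7, 5210), (Ada, hr, 7, 5990), (Bo, fin, 39, 4340), (Bo, fin, 39, 6500), (Bo, fin, 39, 6960), (Bo, hr, 23, 1480), (Bo, hr, 23, 3180), (Bo, hr, 23, 3570), (Bo, hr, 23, 5040), (Bo, hr, 23, 5210), (Bo, hr, 23, 5990), (Hal, hr, 32, 1480), (Hal, hr, 32, 3180), (Hal, hr, 32, 3570), (Hal, hr, 32, 5040), (Hal, hr, 32, 5210), (Hal, hr, 32, 5990), (Ivy, fin, 2, 4340), (Ivy, fin, 2, 6500), (Ivy, fin, 2, 6960), (Ivy, hr, 33, 1480), (Ivy, hr, 33, 3180), (Ivy, hr, 33, 3570), (Ivy, hr, 33, 5040), (Ivy, hr, 33, 5210), (Ivy, hr, 33, 5990), (Pat, fin, 31, 4340), (Pat, fin, 31, 6500), (Pat, fin, 31, 6960), (Rae, fin, 18, 4340), (Rae, fin, 18, 6500), (Rae, fin, 18, 6960), (Rae, fin, 2, 4340), (Rae, fin, 2, 6500), (Rae, fin, 2, 6960), (Uma, hr, 1, 1480), (Uma, hr, 1, 3180), (Uma, hr, 1, 3570), (Uma, hr, 1, 5040), (Uma, hr, 1, 5210), (Uma, hr, 1, 5990), (Zed, fin, 3, 4340), (Zed, fin, 3, 6500), (Zed, fin, 3, 6960)}
Projecting to dept, name (38 duplicate(s) eliminated): {(fin, Bo), (fin, Ivy), (fin, Pat), (fin, Rae), (fin, Zed), (hr, Ada), (hr, Bo), (hr, Hal), (hr, Ivy), (hr, Uma)}
Selection dept = fin: {(fin, Bo), (fin, Ivy), (fin, Pat), (fin, Rae), (fin, Zed)}
Selection dept = fin ∧ name ≠ Ivy: {(fin, Bo), (fin, Pat), (fin, Rae), (fin, Zed)}
Projecting to name, dept: {(Bo, fin), (Pat, fin), (Rae, fin), (Zed, fin)}

{(Bo, fin), (Pat, fin), (Rae, fin), (Zed, fin)}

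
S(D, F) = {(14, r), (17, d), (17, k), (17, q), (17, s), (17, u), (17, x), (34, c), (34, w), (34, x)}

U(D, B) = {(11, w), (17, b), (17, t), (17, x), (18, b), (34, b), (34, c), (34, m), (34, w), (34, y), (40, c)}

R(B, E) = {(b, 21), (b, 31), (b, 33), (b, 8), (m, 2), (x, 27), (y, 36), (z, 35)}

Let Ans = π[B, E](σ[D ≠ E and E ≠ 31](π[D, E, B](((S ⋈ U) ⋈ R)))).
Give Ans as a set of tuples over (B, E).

{(b, 21), (b, 33), (b, 8), (m, 2), (x, 27), (y, 36)}

S ⋈ U (natural join on D): {(17, d, b), (17, d, t), (17, d, x), (17, k, b), (17, k, t), (17, k, x), (17, q, b), (17, q, t), (17, q, x), (17, s, b), (17, s, t), (17, s, x), (17, u, b), (17, u, t), (17, u, x), (17, x, b), (17, x, t), (17, x, x), (34, c, b), (34, c, c), (34, c, m), (34, c, w), (34, c, y), (34, w, b), (34, w, c), (34, w, m), (34, w, w), (34, w, y), (34, x, b), (34, x, c), (34, x, m), (34, x, w), (34, x, y)}
(S ⋈ U) ⋈ R (natural join on B): {(17, d, b, 21), (17, d, b, 31), (17, d, b, 33), (17, d, b, 8), (17, d, x, 27), (17, k, b, 21), (17, k, b, 31), (17, k, b, 33), (17, k, b, 8), (17, k, x, 27), (17, q, b, 21), (17, q, b, 31), (17, q, b, 33), (17, q, b, 8), (17, q, x, 27), (17, s, b, 21), (17, s, b, 31), (17, s, b, 33), (17, s, b, 8), (17, s, x, 27), (17, u, b, 21), (17, u, b, 31), (17, u, b, 33), (17, u, b, 8), (17, u, x, 27), (17, x, b, 21), (17, x, b, 31), (17, x, b, 33), (17, x, b, 8), (17, x, x, 27), (34, c, b, 21), (34, c, b, 31), (34, c, b, 33), (34, c, b, 8), (34, c, m, 2), (34, c, y, 36), (34, w, b, 21), (34, w, b, 31), (34, w, b, 33), (34, w, b, 8), (34, w, m, 2), (34, w, y, 36), (34, x, b, 21), (34, x, b, 31), (34, x, b, 33), (34, x, b, 8), (34, x, m, 2), (34, x, y, 36)}
Keep only column(s) D, E, B (37 duplicate(s) eliminated): {(17, 21, b), (17, 27, x), (17, 31, b), (17, 33, b), (17, 8, b), (34, 2, m), (34, 21, b), (34, 31, b), (34, 33, b), (34, 36, y), (34, 8, b)}
Selection D ≠ E and E ≠ 31: {(17, 21, b), (17, 27, x), (17, 33, b), (17, 8, b), (34, 2, m), (34, 21, b), (34, 33, b), (34, 36, y), (34, 8, b)}
Keep only column(s) B, E (3 duplicate(s) eliminated): {(b, 21), (b, 33), (b, 8), (m, 2), (x, 27), (y, 36)}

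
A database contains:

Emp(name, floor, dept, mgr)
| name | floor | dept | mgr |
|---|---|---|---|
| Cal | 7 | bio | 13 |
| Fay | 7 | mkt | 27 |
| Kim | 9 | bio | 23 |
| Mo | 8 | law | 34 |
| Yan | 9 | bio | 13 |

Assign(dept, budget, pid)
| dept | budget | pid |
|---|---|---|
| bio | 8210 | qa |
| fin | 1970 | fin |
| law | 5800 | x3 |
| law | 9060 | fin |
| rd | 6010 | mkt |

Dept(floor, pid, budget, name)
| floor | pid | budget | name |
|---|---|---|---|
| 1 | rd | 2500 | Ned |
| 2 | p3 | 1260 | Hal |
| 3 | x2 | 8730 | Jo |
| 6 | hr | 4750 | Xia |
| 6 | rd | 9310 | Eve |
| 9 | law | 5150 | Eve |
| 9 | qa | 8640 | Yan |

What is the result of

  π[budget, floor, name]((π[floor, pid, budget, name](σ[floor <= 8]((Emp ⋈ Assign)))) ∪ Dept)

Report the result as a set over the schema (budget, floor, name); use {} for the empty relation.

{(1260, 2, Hal), (2500, 1, Ned), (4750, 6, Xia), (5150, 9, Eve), (5800, 8, Mo), (8210, 7, Cal), (8640, 9, Yan), (8730, 3, Jo), (9060, 8, Mo), (9310, 6, Eve)}

Natural join on dept: {(Cal, 7, bio, 13, 8210, qa), (Kim, 9, bio, 23, 8210, qa), (Mo, 8, law, 34, 5800, x3), (Mo, 8, law, 34, 9060, fin), (Yan, 9, bio, 13, 8210, qa)}
Apply σ_{floor <= 8}; surviving tuples: {(Cal, 7, bio, 13, 8210, qa), (Mo, 8, law, 34, 5800, x3), (Mo, 8, law, 34, 9060, fin)}
π_{floor, pid, budget, name} gives {(7, qa, 8210, Cal), (8, fin, 9060, Mo), (8, x3, 5800, Mo)}.
Taking the union: {(1, rd, 2500, Ned), (2, p3, 1260, Hal), (3, x2, 8730, Jo), (6, hr, 4750, Xia), (6, rd, 9310, Eve), (7, qa, 8210, Cal), (8, fin, 9060, Mo), (8, x3, 5800, Mo), (9, law, 5150, Eve), (9, qa, 8640, Yan)}
π_{budget, floor, name} gives {(1260, 2, Hal), (2500, 1, Ned), (4750, 6, Xia), (5150, 9, Eve), (5800, 8, Mo), (8210, 7, Cal), (8640, 9, Yan), (8730, 3, Jo), (9060, 8, Mo), (9310, 6, Eve)}.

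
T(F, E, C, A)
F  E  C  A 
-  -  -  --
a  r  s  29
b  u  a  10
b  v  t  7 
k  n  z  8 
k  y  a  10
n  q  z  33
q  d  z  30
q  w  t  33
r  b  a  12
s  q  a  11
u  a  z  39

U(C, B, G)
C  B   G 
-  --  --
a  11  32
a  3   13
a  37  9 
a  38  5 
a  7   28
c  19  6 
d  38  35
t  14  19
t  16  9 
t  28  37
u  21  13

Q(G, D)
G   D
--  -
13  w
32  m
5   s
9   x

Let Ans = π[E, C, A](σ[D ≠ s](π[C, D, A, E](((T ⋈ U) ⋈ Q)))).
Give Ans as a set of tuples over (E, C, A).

{(b, a, 12), (q, a, 11), (u, a, 10), (v, t, 7), (w, t, 33), (y, a, 10)}

Joining T and U on C yields {(b, u, a, 10, 11, 32), (b, u, a, 10, 3, 13), (b, u, a, 10, 37, 9), (b, u, a, 10, 38, 5), (b, u, a, 10, 7, 28), (b, v, t, 7, 14, 19), (b, v, t, 7, 16, 9), (b, v, t, 7, 28, 37), (k, y, a, 10, 11, 32), (k, y, a, 10, 3, 13), (k, y, a, 10, 37, 9), (k, y, a, 10, 38, 5), (k, y, a, 10, 7, 28), (q, w, t, 33, 14, 19), (q, w, t, 33, 16, 9), (q, w, t, 33, 28, 37), (r, b, a, 12, 11, 32), (r, b, a, 12, 3, 13), (r, b, a, 12, 37, 9), (r, b, a, 12, 38, 5), (r, b, a, 12, 7, 28), (s, q, a, 11, 11, 32), (s, q, a, 11, 3, 13), (s, q, a, 11, 37, 9), (s, q, a, 11, 38, 5), (s, q, a, 11, 7, 28)}.
Joining (T ⋈ U) and Q on G yields {(b, u, a, 10, 11, 32, m), (b, u, a, 10, 3, 13, w), (b, u, a, 10, 37, 9, x), (b, u, a, 10, 38, 5, s), (b, v, t, 7, 16, 9, x), (k, y, a, 10, 11, 32, m), (k, y, a, 10, 3, 13, w), (k, y, a, 10, 37, 9, x), (k, y, a, 10, 38, 5, s), (q, w, t, 33, 16, 9, x), (r, b, a, 12, 11, 32, m), (r, b, a, 12, 3, 13, w), (r, b, a, 12, 37, 9, x), (r, b, a, 12, 38, 5, s), (s, q, a, 11, 11, 32, m), (s, q, a, 11, 3, 13, w), (s, q, a, 11, 37, 9, x), (s, q, a, 11, 38, 5, s)}.
π_{C, D, A, E} gives {(a, m, 10, u), (a, m, 10, y), (a, m, 11, q), (a, m, 12, b), (a, s, 10, u), (a, s, 10, y), (a, s, 11, q), (a, s, 12, b), (a, w, 10, u), (a, w, 10, y), (a, w, 11, q), (a, w, 12, b), (a, x, 10, u), (a, x, 10, y), (a, x, 11, q), (a, x, 12, b), (t, x, 33, w), (t, x, 7, v)}.
Selection D ≠ s: {(a, m, 10, u), (a, m, 10, y), (a, m, 11, q), (a, m, 12, b), (a, w, 10, u), (a, w, 10, y), (a, w, 11, q), (a, w, 12, b), (a, x, 10, u), (a, x, 10, y), (a, x, 11, q), (a, x, 12, b), (t, x, 33, w), (t, x, 7, v)}
π_{E, C, A} gives {(b, a, 12), (q, a, 11), (u, a, 10), (v, t, 7), (w, t, 33), (y, a, 10)} (8 duplicate(s) eliminated).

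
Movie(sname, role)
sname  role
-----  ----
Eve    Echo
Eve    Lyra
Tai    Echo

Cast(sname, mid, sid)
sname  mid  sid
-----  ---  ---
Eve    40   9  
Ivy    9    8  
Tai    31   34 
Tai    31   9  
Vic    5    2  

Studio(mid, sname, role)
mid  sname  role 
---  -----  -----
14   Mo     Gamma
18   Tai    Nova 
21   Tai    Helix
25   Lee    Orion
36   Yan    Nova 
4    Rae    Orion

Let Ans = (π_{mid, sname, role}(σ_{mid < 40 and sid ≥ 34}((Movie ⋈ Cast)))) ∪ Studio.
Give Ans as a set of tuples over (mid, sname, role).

Natural join on sname: {(Eve, Echo, 40, 9), (Eve, Lyra, 40, 9), (Tai, Echo, 31, 34), (Tai, Echo, 31, 9)}
Filtering on mid < 40 and sid ≥ 34 leaves {(Tai, Echo, 31, 34)}.
Keep only column(s) mid, sname, role: {(31, Tai, Echo)}
Taking the union: {(14, Mo, Gamma), (18, Tai, Nova), (21, Tai, Helix), (25, Lee, Orion), (31, Tai, Echo), (36, Yan, Nova), (4, Rae, Orion)}

{(14, Mo, Gamma), (18, Tai, Nova), (21, Tai, Helix), (25, Lee, Orion), (31, Tai, Echo), (36, Yan, Nova), (4, Rae, Orion)}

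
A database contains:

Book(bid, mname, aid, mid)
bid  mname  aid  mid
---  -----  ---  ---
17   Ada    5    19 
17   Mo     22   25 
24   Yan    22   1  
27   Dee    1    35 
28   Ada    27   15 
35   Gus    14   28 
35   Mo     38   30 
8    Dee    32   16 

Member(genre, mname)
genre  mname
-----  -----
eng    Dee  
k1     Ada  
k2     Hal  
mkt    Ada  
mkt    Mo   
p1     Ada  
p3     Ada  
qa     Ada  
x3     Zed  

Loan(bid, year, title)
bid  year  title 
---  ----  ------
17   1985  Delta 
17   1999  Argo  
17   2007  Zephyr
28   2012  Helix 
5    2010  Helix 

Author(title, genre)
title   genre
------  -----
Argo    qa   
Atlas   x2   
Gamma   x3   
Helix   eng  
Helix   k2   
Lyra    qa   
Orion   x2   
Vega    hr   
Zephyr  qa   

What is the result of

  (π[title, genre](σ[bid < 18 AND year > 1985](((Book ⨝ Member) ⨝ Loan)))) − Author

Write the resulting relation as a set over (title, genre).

{(Argo, k1), (Argo, mkt), (Argo, p1), (Argo, p3), (Zephyr, k1), (Zephyr, mkt), (Zephyr, p1), (Zephyr, p3)}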